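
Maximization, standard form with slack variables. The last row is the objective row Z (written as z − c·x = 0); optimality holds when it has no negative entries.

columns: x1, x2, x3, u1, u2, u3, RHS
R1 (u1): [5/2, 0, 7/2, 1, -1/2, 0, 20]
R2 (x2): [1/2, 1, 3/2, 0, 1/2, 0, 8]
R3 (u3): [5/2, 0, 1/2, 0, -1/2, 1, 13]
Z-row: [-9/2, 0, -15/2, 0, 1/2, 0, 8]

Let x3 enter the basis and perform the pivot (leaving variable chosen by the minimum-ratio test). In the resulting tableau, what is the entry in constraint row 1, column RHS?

Ratio test on column x3 — row 1: 20/(7/2) = 40/7; row 2: 8/(3/2) = 16/3; row 3: 13/(1/2) = 26. Minimum is 16/3 at row 2 (x2 leaves); pivot element 3/2.
Divide row 2 by 3/2; eliminate column x3 from the other rows.
Row 1 update in column RHS: 20 − (7/2)·(16/3) = 4/3.

4/3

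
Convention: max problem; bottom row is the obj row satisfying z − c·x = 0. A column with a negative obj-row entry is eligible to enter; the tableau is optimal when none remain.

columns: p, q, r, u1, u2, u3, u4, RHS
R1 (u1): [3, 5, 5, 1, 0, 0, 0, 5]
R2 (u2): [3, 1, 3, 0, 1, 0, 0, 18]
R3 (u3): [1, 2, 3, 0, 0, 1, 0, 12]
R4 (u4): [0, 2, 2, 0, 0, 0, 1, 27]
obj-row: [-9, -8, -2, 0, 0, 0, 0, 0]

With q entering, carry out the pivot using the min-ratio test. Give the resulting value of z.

Ratio test on column q — row 1: 5/5 = 1; row 2: 18/1 = 18; row 3: 12/2 = 6; row 4: 27/2 = 27/2. Minimum is 1 at row 1 (u1 leaves); pivot element 5.
Pivot on row 1; the obj-row RHS becomes 0 − (-8)·1 = 8.

8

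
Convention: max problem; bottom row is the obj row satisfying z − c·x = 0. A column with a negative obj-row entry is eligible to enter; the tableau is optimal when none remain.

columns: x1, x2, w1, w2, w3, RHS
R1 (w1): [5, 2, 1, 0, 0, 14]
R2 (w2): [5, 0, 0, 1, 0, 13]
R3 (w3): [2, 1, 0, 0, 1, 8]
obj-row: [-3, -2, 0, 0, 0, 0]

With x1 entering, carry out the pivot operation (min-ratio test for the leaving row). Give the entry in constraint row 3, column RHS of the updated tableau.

Ratio test on column x1 — row 1: 14/5 = 14/5; row 2: 13/5 = 13/5; row 3: 8/2 = 4. Minimum is 13/5 at row 2 (w2 leaves); pivot element 5.
Divide row 2 by 5; eliminate column x1 from the other rows.
Row 3 update in column RHS: 8 − 2·(13/5) = 14/5.

14/5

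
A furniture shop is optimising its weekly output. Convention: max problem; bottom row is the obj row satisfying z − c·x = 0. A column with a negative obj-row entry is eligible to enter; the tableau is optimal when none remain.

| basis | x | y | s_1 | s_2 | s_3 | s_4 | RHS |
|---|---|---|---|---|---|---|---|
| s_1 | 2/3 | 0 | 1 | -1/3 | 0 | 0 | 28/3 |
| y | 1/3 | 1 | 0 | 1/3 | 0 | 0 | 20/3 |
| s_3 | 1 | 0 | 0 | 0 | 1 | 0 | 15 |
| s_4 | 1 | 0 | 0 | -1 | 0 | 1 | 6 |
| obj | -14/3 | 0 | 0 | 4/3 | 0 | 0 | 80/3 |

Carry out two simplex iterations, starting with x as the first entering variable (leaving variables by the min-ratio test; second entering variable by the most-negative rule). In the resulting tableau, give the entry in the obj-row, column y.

Ratio test on column x — row 1: (28/3)/(2/3) = 14; row 2: (20/3)/(1/3) = 20; row 3: 15/1 = 15; row 4: 6/1 = 6. Minimum is 6 at row 4 (s_4 leaves); pivot element 1.
Divide row 4 by 1; eliminate column x from the other rows.
Second iteration: most negative obj-row entry is -10/3 in column s_2, so s_2 enters.
Ratio test on column s_2 — row 1: (16/3)/(1/3) = 16; row 2: (14/3)/(2/3) = 7; row 3: 9/1 = 9; row 4: entry -1 ≤ 0. Minimum is 7 at row 2 (y leaves); pivot element 2/3.
Divide row 2 by 2/3; eliminate column s_2 from the other rows.
After both pivots, the entry at the obj-row, column y is 5.

5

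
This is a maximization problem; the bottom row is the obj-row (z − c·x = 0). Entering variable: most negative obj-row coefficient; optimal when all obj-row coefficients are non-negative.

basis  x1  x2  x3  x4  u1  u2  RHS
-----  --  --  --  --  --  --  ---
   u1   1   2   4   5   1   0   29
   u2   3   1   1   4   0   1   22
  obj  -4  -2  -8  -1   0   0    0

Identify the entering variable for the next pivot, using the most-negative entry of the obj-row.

x3

Negative obj-row entries: x1: -4, x2: -2, x3: -8, x4: -1.
The most negative is -8 in column x3, so x3 enters.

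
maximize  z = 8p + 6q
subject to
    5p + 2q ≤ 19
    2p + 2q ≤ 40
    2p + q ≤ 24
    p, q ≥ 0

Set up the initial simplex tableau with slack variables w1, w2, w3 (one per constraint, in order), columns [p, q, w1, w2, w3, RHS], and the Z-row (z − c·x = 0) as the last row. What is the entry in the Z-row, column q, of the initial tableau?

The Z-row carries the negated objective coefficients: the q entry is -6.

-6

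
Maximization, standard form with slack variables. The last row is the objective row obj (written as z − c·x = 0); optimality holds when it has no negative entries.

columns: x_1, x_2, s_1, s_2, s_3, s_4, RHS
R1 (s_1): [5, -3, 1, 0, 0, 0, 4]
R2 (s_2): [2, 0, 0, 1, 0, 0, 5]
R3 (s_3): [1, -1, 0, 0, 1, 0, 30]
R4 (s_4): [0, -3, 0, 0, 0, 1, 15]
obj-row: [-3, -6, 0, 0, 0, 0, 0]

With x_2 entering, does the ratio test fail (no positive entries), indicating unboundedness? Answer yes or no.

Every constraint-row entry in column x_2 is ≤ 0, so increasing x_2 is unbounded.

yes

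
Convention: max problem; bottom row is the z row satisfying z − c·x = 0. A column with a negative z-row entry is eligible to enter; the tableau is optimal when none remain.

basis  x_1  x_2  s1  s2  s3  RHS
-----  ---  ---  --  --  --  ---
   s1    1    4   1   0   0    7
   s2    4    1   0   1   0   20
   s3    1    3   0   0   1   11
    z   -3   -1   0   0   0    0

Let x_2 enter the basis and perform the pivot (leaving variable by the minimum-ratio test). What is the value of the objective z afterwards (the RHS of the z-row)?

7/4

Ratio test on column x_2 — row 1: 7/4 = 7/4; row 2: 20/1 = 20; row 3: 11/3 = 11/3. Minimum is 7/4 at row 1 (s1 leaves); pivot element 4.
Pivot on row 1; the z-row RHS becomes 0 − (-1)·(7/4) = 7/4.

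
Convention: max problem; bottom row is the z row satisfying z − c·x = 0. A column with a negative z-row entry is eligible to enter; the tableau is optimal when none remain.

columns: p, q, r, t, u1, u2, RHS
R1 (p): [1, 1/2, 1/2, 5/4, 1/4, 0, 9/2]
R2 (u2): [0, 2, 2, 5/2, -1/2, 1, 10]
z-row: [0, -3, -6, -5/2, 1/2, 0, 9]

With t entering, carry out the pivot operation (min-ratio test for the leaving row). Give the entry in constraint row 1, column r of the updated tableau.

Ratio test on column t — row 1: (9/2)/(5/4) = 18/5; row 2: 10/(5/2) = 4. Minimum is 18/5 at row 1 (p leaves); pivot element 5/4.
Divide row 1 by 5/4; eliminate column t from the other rows.
In the new row 1, the r entry is the old entry divided by the pivot: (1/2)/(5/4) = 2/5.

2/5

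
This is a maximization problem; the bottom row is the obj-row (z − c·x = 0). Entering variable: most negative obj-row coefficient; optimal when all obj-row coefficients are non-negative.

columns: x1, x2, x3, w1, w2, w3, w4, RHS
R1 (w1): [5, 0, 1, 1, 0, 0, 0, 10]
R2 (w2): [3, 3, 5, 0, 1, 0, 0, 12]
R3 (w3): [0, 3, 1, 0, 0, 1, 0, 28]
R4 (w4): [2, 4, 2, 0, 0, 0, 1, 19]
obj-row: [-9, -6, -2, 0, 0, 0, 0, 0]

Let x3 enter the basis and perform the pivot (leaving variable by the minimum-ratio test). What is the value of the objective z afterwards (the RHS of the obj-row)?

Ratio test on column x3 — row 1: 10/1 = 10; row 2: 12/5 = 12/5; row 3: 28/1 = 28; row 4: 19/2 = 19/2. Minimum is 12/5 at row 2 (w2 leaves); pivot element 5.
Pivot on row 2; the obj-row RHS becomes 0 − (-2)·(12/5) = 24/5.

24/5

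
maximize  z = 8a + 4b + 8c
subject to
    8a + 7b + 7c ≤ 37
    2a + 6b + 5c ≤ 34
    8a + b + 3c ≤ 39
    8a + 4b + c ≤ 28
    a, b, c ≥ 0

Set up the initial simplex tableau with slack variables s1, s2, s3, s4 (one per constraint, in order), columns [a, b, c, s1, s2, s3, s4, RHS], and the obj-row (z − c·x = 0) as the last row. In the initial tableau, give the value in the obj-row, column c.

The obj-row carries the negated objective coefficients: the c entry is -8.

-8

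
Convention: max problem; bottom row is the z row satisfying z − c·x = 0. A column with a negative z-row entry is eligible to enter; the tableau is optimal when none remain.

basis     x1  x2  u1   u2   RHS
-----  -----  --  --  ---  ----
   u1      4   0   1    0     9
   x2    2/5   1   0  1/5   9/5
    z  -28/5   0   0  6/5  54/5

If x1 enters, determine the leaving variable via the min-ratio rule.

u1

Column x1 entries and ratios — u1: 9/4 = 9/4; x2: (9/5)/(2/5) = 9/2.
Smallest ratio is 9/4 in the row of u1, so u1 leaves.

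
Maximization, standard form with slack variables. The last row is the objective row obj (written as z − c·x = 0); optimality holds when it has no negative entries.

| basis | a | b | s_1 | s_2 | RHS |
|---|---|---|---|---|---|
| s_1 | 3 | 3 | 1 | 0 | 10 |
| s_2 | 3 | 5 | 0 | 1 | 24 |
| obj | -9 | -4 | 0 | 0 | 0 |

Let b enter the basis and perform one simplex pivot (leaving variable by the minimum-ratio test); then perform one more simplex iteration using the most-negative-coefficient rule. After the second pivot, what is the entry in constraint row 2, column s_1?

Ratio test on column b — row 1: 10/3 = 10/3; row 2: 24/5 = 24/5. Minimum is 10/3 at row 1 (s_1 leaves); pivot element 3.
Divide row 1 by 3; eliminate column b from the other rows.
Second iteration: most negative obj-row entry is -5 in column a, so a enters.
Ratio test on column a — row 1: (10/3)/1 = 10/3; row 2: entry -2 ≤ 0. Minimum is 10/3 at row 1 (b leaves); pivot element 1.
Divide row 1 by 1; eliminate column a from the other rows.
After both pivots, the entry at constraint row 2, column s_1 is -1.

-1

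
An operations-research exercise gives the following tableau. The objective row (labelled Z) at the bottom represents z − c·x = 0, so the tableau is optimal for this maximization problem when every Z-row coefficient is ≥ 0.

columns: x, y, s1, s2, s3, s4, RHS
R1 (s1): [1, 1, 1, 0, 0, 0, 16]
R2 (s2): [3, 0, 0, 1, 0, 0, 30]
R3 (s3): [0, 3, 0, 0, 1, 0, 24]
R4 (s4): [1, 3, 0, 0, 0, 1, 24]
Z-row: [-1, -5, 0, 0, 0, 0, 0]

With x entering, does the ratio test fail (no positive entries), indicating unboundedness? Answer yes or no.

Column x has positive entries in row(s) 1, 2, 4, so the ratio test bounds it — not unbounded.

no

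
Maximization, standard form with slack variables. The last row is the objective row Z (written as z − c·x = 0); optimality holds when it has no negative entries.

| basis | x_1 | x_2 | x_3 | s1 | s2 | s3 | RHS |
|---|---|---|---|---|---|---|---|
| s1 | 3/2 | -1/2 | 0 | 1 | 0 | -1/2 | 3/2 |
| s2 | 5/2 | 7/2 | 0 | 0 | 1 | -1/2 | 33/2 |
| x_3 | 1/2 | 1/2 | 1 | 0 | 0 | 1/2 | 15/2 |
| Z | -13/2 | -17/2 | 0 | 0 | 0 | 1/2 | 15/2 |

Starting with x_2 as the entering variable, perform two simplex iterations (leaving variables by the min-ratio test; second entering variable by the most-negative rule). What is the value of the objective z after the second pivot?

54

Ratio test on column x_2 — row 1: entry -1/2 ≤ 0; row 2: (33/2)/(7/2) = 33/7; row 3: (15/2)/(1/2) = 15. Minimum is 33/7 at row 2 (s2 leaves); pivot element 7/2.
Pivot on row 2; the Z-row RHS becomes 15/2 − (-17/2)·(33/7) = 333/7.
Next entering variable (most negative Z-row entry -5/7): s3.
Ratio test on column s3 — row 1: entry -4/7 ≤ 0; row 2: entry -1/7 ≤ 0; row 3: (36/7)/(4/7) = 9. Minimum is 9 at row 3 (x_3 leaves); pivot element 4/7.
After the second pivot the Z-row RHS is 333/7 − (-5/7)·9 = 54.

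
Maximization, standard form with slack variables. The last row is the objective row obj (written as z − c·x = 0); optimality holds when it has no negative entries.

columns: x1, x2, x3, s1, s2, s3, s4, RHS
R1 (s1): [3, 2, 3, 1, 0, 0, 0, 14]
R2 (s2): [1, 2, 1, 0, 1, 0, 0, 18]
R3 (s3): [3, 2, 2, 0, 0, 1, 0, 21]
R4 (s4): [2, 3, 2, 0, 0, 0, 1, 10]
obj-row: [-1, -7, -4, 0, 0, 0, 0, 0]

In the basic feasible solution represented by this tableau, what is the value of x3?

x3 is not in the basis, so in the current basic feasible solution x3 = 0.

0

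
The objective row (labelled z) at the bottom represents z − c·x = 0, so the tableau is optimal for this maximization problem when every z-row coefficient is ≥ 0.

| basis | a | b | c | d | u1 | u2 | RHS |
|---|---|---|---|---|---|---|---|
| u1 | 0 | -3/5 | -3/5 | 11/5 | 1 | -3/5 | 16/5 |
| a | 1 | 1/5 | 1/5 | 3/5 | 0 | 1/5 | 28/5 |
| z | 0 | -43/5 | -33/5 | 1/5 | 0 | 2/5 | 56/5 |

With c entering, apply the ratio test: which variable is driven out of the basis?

a

Column c entries and ratios — u1: -3/5 ≤ 0, skip; a: (28/5)/(1/5) = 28.
Smallest ratio is 28 in the row of a, so a leaves.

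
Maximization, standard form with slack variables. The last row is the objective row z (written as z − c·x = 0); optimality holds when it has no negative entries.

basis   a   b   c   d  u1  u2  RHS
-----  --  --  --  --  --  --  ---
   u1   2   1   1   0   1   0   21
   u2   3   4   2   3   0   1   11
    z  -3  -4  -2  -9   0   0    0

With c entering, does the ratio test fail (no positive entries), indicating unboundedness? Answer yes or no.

Column c has positive entries in row(s) 1, 2, so the ratio test bounds it — not unbounded.

no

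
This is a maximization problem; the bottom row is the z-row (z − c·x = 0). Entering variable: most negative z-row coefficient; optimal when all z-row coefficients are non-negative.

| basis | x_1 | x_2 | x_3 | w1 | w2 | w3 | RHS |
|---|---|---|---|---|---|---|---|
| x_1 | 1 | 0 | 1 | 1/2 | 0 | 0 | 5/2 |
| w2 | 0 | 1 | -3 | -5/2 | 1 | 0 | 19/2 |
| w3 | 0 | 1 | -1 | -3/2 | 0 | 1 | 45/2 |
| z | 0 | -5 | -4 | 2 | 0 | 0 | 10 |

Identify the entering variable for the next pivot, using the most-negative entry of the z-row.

Negative z-row entries: x_2: -5, x_3: -4.
The most negative is -5 in column x_2, so x_2 enters.

x_2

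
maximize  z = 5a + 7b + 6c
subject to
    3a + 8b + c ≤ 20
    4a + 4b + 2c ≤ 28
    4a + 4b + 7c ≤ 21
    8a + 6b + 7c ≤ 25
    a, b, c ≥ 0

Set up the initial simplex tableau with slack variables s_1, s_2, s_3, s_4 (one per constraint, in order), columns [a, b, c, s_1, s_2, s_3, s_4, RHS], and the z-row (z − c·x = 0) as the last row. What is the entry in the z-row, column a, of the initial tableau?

The z-row carries the negated objective coefficients: the a entry is -5.

-5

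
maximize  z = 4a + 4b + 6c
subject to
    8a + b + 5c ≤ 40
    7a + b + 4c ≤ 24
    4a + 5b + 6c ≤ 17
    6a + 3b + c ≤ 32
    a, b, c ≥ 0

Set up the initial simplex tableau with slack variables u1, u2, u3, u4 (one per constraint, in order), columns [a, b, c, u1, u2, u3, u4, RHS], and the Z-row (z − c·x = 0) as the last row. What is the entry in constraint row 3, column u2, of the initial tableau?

0

Slack u2 belongs to constraint 2; its column is the unit vector e_2, so the entry in row 3 is 0.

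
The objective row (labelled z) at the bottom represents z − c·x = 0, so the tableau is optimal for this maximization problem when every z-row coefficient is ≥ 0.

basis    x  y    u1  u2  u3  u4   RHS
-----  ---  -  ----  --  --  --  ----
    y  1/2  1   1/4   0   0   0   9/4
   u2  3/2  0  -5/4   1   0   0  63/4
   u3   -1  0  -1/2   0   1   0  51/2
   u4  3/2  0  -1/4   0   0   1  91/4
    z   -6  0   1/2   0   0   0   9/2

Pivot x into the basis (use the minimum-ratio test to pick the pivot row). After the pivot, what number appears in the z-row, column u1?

Ratio test on column x — row 1: (9/4)/(1/2) = 9/2; row 2: (63/4)/(3/2) = 21/2; row 3: entry -1 ≤ 0; row 4: (91/4)/(3/2) = 91/6. Minimum is 9/2 at row 1 (y leaves); pivot element 1/2.
Divide row 1 by 1/2; eliminate column x from the other rows.
z-row update in column u1: 1/2 − (-6)·(1/2) = 7/2.

7/2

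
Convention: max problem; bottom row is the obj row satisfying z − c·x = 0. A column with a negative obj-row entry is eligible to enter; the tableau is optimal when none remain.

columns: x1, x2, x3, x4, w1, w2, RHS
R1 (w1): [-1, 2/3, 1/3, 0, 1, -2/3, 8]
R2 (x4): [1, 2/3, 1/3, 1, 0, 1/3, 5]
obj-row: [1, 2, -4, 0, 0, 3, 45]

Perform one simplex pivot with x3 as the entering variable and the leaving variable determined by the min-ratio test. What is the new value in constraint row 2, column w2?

Ratio test on column x3 — row 1: 8/(1/3) = 24; row 2: 5/(1/3) = 15. Minimum is 15 at row 2 (x4 leaves); pivot element 1/3.
Divide row 2 by 1/3; eliminate column x3 from the other rows.
In the new row 2, the w2 entry is the old entry divided by the pivot: (1/3)/(1/3) = 1.

1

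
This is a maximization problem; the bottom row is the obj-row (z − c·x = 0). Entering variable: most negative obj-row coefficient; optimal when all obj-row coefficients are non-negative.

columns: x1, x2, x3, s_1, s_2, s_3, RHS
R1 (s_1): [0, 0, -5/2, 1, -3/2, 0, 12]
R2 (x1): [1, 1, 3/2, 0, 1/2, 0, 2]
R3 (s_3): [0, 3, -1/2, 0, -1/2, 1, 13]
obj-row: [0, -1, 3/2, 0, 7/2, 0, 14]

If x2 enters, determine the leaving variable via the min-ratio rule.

Column x2 entries and ratios — s_1: 0 ≤ 0, skip; x1: 2/1 = 2; s_3: 13/3 = 13/3.
Smallest ratio is 2 in the row of x1, so x1 leaves.

x1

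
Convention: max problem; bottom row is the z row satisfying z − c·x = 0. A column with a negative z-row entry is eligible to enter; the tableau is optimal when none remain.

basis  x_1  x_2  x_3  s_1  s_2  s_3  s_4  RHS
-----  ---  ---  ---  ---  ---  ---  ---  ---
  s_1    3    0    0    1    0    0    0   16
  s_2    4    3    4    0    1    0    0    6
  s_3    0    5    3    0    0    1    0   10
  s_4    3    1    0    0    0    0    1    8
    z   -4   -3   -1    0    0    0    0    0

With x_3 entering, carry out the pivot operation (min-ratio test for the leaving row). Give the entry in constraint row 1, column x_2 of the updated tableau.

0

Ratio test on column x_3 — row 1: entry 0 ≤ 0; row 2: 6/4 = 3/2; row 3: 10/3 = 10/3; row 4: entry 0 ≤ 0. Minimum is 3/2 at row 2 (s_2 leaves); pivot element 4.
Divide row 2 by 4; eliminate column x_3 from the other rows.
Row 1 update in column x_2: 0 − 0·(3/4) = 0.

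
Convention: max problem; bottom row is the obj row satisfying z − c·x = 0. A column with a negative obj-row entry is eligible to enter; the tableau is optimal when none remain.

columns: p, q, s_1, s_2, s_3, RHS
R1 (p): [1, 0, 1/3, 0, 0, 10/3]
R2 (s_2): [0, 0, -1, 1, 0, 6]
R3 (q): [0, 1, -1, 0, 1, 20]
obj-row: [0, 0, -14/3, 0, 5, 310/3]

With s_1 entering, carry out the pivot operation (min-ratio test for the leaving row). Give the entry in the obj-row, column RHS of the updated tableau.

150

Ratio test on column s_1 — row 1: (10/3)/(1/3) = 10; row 2: entry -1 ≤ 0; row 3: entry -1 ≤ 0. Minimum is 10 at row 1 (p leaves); pivot element 1/3.
Divide row 1 by 1/3; eliminate column s_1 from the other rows.
obj-row update in column RHS: 310/3 − (-14/3)·10 = 150.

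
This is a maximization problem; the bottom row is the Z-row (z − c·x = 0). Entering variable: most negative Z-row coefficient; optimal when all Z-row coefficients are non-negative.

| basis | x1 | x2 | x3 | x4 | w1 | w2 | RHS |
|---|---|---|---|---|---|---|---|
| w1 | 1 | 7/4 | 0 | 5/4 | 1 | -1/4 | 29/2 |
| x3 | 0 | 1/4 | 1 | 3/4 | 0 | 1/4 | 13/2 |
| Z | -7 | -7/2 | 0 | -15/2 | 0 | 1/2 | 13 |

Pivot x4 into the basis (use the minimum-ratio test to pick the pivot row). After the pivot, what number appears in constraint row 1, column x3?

Ratio test on column x4 — row 1: (29/2)/(5/4) = 58/5; row 2: (13/2)/(3/4) = 26/3. Minimum is 26/3 at row 2 (x3 leaves); pivot element 3/4.
Divide row 2 by 3/4; eliminate column x4 from the other rows.
Row 1 update in column x3: 0 − (5/4)·(4/3) = -5/3.

-5/3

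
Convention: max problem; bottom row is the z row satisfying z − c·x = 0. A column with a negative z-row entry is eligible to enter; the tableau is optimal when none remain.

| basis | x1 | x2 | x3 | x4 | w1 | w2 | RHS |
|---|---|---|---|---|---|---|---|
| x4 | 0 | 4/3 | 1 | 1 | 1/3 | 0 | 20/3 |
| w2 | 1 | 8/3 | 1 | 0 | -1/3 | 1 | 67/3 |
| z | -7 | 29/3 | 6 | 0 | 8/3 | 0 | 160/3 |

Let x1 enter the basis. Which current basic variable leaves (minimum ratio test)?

Column x1 entries and ratios — x4: 0 ≤ 0, skip; w2: (67/3)/1 = 67/3.
Smallest ratio is 67/3 in the row of w2, so w2 leaves.

w2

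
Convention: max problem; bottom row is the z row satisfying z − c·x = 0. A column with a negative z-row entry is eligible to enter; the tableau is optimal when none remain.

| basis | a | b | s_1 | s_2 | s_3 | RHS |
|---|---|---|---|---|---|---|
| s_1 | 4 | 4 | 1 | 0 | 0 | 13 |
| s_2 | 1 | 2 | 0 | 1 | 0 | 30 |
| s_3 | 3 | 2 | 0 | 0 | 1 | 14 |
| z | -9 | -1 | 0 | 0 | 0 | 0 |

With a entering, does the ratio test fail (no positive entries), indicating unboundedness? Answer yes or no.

no

Column a has positive entries in row(s) 1, 2, 3, so the ratio test bounds it — not unbounded.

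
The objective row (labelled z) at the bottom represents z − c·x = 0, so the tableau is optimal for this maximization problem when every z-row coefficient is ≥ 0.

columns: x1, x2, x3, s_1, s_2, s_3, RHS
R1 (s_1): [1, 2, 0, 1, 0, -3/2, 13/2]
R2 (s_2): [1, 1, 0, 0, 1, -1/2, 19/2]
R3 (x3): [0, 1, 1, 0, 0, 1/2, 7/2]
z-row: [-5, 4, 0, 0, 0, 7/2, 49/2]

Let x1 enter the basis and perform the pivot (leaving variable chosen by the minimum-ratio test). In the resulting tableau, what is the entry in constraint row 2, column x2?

Ratio test on column x1 — row 1: (13/2)/1 = 13/2; row 2: (19/2)/1 = 19/2; row 3: entry 0 ≤ 0. Minimum is 13/2 at row 1 (s_1 leaves); pivot element 1.
Divide row 1 by 1; eliminate column x1 from the other rows.
Row 2 update in column x2: 1 − 1·2 = -1.

-1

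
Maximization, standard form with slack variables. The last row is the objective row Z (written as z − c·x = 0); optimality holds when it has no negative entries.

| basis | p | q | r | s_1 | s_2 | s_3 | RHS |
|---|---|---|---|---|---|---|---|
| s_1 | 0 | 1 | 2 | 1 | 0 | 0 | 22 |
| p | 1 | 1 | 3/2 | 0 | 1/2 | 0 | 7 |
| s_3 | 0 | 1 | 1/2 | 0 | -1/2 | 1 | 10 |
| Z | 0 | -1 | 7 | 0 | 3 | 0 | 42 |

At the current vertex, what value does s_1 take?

22

s_1 is basic (row 1); its value is the RHS of that row, 22.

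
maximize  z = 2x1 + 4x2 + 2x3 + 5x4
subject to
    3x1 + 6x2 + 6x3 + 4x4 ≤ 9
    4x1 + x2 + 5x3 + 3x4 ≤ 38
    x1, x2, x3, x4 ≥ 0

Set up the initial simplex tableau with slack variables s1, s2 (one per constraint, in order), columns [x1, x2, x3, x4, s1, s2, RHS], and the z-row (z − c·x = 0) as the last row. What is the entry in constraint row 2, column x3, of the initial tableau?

Constraint 2 has coefficient 5 on x3.

5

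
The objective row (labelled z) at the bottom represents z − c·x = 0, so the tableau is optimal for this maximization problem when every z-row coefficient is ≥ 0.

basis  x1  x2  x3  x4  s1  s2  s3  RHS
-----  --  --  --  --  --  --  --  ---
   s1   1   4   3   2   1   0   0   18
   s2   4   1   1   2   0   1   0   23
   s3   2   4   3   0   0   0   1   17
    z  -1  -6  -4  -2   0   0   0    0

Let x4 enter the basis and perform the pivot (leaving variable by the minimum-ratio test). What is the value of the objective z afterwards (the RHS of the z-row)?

18

Ratio test on column x4 — row 1: 18/2 = 9; row 2: 23/2 = 23/2; row 3: entry 0 ≤ 0. Minimum is 9 at row 1 (s1 leaves); pivot element 2.
Pivot on row 1; the z-row RHS becomes 0 − (-2)·9 = 18.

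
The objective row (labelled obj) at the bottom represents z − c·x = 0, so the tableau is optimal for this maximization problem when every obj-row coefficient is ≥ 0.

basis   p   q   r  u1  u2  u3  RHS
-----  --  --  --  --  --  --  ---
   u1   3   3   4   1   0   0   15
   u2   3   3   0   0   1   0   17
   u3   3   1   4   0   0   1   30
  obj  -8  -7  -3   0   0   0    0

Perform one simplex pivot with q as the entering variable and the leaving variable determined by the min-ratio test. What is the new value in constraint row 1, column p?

1

Ratio test on column q — row 1: 15/3 = 5; row 2: 17/3 = 17/3; row 3: 30/1 = 30. Minimum is 5 at row 1 (u1 leaves); pivot element 3.
Divide row 1 by 3; eliminate column q from the other rows.
In the new row 1, the p entry is the old entry divided by the pivot: 3/3 = 1.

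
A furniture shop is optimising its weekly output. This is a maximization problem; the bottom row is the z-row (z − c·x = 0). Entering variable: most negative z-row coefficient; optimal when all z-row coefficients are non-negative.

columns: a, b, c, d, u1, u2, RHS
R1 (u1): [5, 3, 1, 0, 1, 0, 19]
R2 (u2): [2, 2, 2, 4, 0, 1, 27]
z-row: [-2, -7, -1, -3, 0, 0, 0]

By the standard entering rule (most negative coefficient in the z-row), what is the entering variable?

b

Negative z-row entries: a: -2, b: -7, c: -1, d: -3.
The most negative is -7 in column b, so b enters.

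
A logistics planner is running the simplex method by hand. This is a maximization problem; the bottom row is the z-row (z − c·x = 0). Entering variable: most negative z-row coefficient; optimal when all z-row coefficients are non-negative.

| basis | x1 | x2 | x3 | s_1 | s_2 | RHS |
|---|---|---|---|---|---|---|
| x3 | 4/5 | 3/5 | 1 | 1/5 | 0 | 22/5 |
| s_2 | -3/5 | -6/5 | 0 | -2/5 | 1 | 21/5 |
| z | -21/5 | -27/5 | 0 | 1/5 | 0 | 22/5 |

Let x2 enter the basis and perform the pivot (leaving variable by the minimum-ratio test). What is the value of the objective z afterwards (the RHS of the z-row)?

44

Ratio test on column x2 — row 1: (22/5)/(3/5) = 22/3; row 2: entry -6/5 ≤ 0. Minimum is 22/3 at row 1 (x3 leaves); pivot element 3/5.
Pivot on row 1; the z-row RHS becomes 22/5 − (-27/5)·(22/3) = 44.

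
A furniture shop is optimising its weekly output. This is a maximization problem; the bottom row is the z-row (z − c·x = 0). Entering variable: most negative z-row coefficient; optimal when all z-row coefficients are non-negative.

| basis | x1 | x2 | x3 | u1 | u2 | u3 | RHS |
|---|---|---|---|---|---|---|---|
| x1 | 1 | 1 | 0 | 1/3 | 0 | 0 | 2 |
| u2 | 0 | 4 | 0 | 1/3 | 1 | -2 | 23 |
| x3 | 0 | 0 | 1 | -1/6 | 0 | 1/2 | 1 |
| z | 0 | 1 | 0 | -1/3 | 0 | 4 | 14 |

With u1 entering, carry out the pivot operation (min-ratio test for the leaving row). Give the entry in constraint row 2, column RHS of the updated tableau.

21

Ratio test on column u1 — row 1: 2/(1/3) = 6; row 2: 23/(1/3) = 69; row 3: entry -1/6 ≤ 0. Minimum is 6 at row 1 (x1 leaves); pivot element 1/3.
Divide row 1 by 1/3; eliminate column u1 from the other rows.
Row 2 update in column RHS: 23 − (1/3)·6 = 21.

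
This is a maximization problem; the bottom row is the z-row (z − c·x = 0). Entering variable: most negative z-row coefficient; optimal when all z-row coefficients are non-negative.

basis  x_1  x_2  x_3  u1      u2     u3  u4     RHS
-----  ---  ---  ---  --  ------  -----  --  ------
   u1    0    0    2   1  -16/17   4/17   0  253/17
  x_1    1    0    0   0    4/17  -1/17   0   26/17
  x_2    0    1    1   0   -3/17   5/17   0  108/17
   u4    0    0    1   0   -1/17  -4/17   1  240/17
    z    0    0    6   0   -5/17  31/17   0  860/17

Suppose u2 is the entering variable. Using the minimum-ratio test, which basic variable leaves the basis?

x_1

Column u2 entries and ratios — u1: -16/17 ≤ 0, skip; x_1: (26/17)/(4/17) = 13/2; x_2: -3/17 ≤ 0, skip; u4: -1/17 ≤ 0, skip.
Smallest ratio is 13/2 in the row of x_1, so x_1 leaves.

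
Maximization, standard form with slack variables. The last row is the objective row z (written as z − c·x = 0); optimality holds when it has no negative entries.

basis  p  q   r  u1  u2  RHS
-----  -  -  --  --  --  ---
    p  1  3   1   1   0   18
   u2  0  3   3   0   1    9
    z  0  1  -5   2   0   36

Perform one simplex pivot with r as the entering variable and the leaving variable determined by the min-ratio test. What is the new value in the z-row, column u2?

5/3

Ratio test on column r — row 1: 18/1 = 18; row 2: 9/3 = 3. Minimum is 3 at row 2 (u2 leaves); pivot element 3.
Divide row 2 by 3; eliminate column r from the other rows.
z-row update in column u2: 0 − (-5)·(1/3) = 5/3.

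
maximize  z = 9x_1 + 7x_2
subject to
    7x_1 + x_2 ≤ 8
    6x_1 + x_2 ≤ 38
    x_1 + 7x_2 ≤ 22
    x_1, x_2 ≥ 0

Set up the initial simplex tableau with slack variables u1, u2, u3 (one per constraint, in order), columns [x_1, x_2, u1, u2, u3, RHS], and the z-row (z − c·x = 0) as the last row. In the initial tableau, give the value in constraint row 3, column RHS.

The RHS of constraint 3 is b_3 = 22.

22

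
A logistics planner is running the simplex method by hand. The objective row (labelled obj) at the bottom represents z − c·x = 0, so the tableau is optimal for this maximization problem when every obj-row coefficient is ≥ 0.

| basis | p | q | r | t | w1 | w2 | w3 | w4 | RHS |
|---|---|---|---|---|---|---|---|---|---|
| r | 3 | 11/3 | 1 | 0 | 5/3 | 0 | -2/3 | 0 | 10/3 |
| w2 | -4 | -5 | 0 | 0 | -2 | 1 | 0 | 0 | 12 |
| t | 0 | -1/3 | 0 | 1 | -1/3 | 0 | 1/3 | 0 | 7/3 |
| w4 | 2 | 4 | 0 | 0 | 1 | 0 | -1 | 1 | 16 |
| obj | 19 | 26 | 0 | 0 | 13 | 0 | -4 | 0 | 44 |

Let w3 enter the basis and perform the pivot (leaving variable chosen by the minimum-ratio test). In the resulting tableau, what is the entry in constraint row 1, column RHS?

8

Ratio test on column w3 — row 1: entry -2/3 ≤ 0; row 2: entry 0 ≤ 0; row 3: (7/3)/(1/3) = 7; row 4: entry -1 ≤ 0. Minimum is 7 at row 3 (t leaves); pivot element 1/3.
Divide row 3 by 1/3; eliminate column w3 from the other rows.
Row 1 update in column RHS: 10/3 − (-2/3)·7 = 8.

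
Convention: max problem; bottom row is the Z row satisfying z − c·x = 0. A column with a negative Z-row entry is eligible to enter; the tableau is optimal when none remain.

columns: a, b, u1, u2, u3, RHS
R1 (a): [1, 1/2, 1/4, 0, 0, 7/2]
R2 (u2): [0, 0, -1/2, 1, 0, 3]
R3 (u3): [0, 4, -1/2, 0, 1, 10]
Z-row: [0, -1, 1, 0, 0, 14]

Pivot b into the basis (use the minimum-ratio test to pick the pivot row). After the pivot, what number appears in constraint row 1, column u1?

5/16

Ratio test on column b — row 1: (7/2)/(1/2) = 7; row 2: entry 0 ≤ 0; row 3: 10/4 = 5/2. Minimum is 5/2 at row 3 (u3 leaves); pivot element 4.
Divide row 3 by 4; eliminate column b from the other rows.
Row 1 update in column u1: 1/4 − (1/2)·(-1/8) = 5/16.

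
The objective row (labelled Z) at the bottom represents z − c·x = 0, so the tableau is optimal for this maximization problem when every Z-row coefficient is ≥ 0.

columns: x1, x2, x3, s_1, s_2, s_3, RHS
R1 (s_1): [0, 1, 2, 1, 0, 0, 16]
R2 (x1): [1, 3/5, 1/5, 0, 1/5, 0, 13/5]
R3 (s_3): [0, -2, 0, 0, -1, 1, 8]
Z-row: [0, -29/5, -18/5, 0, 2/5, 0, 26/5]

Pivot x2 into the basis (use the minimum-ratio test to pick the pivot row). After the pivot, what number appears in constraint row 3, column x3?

2/3

Ratio test on column x2 — row 1: 16/1 = 16; row 2: (13/5)/(3/5) = 13/3; row 3: entry -2 ≤ 0. Minimum is 13/3 at row 2 (x1 leaves); pivot element 3/5.
Divide row 2 by 3/5; eliminate column x2 from the other rows.
Row 3 update in column x3: 0 − (-2)·(1/3) = 2/3.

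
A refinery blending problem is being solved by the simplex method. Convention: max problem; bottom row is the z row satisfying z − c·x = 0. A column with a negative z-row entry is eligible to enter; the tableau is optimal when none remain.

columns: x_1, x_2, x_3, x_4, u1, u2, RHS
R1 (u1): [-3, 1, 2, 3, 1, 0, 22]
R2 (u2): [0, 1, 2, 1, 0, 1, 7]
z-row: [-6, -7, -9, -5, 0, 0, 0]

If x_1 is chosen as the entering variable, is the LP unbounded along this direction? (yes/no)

Every constraint-row entry in column x_1 is ≤ 0, so increasing x_1 is unbounded.

yes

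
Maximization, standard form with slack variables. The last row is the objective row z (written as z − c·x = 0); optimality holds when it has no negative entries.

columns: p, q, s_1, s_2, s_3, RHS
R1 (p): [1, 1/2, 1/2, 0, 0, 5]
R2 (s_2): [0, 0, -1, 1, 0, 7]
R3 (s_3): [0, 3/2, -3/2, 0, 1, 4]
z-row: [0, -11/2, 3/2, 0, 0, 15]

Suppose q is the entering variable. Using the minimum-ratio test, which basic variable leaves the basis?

s_3

Column q entries and ratios — p: 5/(1/2) = 10; s_2: 0 ≤ 0, skip; s_3: 4/(3/2) = 8/3.
Smallest ratio is 8/3 in the row of s_3, so s_3 leaves.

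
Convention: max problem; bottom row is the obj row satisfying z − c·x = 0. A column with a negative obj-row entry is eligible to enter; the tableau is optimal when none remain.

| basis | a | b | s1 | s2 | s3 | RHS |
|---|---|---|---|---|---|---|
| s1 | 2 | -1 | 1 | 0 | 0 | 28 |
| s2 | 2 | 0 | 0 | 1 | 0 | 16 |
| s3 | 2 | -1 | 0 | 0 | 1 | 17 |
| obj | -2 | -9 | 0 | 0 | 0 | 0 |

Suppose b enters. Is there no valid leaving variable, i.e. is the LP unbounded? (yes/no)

yes

Every constraint-row entry in column b is ≤ 0, so increasing b is unbounded.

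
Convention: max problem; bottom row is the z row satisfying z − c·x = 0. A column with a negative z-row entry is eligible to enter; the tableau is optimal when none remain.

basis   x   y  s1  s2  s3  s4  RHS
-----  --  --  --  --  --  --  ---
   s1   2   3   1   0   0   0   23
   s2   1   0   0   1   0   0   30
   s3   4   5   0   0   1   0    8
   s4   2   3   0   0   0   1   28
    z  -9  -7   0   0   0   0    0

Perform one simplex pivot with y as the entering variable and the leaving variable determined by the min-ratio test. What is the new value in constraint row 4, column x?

-2/5

Ratio test on column y — row 1: 23/3 = 23/3; row 2: entry 0 ≤ 0; row 3: 8/5 = 8/5; row 4: 28/3 = 28/3. Minimum is 8/5 at row 3 (s3 leaves); pivot element 5.
Divide row 3 by 5; eliminate column y from the other rows.
Row 4 update in column x: 2 − 3·(4/5) = -2/5.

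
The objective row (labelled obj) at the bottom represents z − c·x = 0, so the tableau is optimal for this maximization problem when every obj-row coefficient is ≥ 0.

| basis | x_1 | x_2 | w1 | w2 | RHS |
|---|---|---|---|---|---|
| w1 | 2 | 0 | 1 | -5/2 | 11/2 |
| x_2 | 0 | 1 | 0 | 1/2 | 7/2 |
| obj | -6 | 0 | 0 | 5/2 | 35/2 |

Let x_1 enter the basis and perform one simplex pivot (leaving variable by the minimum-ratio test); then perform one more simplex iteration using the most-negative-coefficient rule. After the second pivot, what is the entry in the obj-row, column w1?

3

Ratio test on column x_1 — row 1: (11/2)/2 = 11/4; row 2: entry 0 ≤ 0. Minimum is 11/4 at row 1 (w1 leaves); pivot element 2.
Divide row 1 by 2; eliminate column x_1 from the other rows.
Second iteration: most negative obj-row entry is -5 in column w2, so w2 enters.
Ratio test on column w2 — row 1: entry -5/4 ≤ 0; row 2: (7/2)/(1/2) = 7. Minimum is 7 at row 2 (x_2 leaves); pivot element 1/2.
Divide row 2 by 1/2; eliminate column w2 from the other rows.
After both pivots, the entry at the obj-row, column w1 is 3.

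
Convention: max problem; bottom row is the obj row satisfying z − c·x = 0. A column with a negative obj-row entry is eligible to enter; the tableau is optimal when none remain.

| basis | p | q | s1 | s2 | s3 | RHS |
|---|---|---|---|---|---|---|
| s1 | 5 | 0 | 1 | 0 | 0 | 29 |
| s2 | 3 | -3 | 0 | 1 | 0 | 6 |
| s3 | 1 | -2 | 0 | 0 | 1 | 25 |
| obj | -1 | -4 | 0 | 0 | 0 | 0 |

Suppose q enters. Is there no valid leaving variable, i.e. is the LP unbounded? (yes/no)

Every constraint-row entry in column q is ≤ 0, so increasing q is unbounded.

yes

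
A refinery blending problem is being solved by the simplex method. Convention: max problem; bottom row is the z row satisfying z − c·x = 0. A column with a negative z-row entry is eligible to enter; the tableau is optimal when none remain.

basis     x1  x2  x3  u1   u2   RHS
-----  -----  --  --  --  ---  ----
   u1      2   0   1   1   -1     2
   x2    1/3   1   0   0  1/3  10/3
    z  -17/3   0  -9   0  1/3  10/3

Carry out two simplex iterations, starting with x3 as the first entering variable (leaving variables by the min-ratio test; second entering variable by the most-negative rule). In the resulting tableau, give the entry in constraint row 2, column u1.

Ratio test on column x3 — row 1: 2/1 = 2; row 2: entry 0 ≤ 0. Minimum is 2 at row 1 (u1 leaves); pivot element 1.
Divide row 1 by 1; eliminate column x3 from the other rows.
Second iteration: most negative z-row entry is -26/3 in column u2, so u2 enters.
Ratio test on column u2 — row 1: entry -1 ≤ 0; row 2: (10/3)/(1/3) = 10. Minimum is 10 at row 2 (x2 leaves); pivot element 1/3.
Divide row 2 by 1/3; eliminate column u2 from the other rows.
After both pivots, the entry at constraint row 2, column u1 is 0.

0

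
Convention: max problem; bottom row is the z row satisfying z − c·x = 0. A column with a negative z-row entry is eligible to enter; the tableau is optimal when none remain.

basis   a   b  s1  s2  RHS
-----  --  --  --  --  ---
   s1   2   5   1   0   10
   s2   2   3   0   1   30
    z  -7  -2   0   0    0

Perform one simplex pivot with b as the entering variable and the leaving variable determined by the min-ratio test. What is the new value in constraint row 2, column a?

Ratio test on column b — row 1: 10/5 = 2; row 2: 30/3 = 10. Minimum is 2 at row 1 (s1 leaves); pivot element 5.
Divide row 1 by 5; eliminate column b from the other rows.
Row 2 update in column a: 2 − 3·(2/5) = 4/5.

4/5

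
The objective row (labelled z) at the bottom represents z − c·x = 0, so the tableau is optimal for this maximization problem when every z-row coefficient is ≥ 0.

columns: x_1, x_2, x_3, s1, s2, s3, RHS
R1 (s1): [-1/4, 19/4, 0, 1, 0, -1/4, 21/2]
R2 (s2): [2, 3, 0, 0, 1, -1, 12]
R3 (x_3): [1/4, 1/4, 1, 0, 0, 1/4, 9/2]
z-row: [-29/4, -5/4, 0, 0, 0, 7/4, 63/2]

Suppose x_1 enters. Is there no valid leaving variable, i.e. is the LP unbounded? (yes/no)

Column x_1 has positive entries in row(s) 2, 3, so the ratio test bounds it — not unbounded.

no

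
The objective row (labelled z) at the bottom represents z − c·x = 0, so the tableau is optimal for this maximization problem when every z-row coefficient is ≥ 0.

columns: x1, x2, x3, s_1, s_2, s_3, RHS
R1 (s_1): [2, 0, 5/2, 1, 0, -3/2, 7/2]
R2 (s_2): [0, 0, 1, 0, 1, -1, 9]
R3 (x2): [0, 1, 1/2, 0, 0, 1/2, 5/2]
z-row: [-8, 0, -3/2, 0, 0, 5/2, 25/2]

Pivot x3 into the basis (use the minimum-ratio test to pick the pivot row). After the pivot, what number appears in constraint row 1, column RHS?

7/5

Ratio test on column x3 — row 1: (7/2)/(5/2) = 7/5; row 2: 9/1 = 9; row 3: (5/2)/(1/2) = 5. Minimum is 7/5 at row 1 (s_1 leaves); pivot element 5/2.
Divide row 1 by 5/2; eliminate column x3 from the other rows.
In the new row 1, the RHS entry is the old entry divided by the pivot: (7/2)/(5/2) = 7/5.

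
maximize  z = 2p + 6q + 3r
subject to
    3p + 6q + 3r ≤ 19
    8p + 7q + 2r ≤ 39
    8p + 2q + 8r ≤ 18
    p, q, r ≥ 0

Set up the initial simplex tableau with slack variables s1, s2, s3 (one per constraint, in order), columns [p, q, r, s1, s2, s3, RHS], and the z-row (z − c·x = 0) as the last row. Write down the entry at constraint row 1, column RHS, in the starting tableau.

19

The RHS of constraint 1 is b_1 = 19.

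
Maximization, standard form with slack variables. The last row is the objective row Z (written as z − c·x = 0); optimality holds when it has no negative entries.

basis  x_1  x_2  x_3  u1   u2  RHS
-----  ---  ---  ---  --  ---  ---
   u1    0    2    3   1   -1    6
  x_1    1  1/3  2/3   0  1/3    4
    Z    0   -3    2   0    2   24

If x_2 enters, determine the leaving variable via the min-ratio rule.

u1

Column x_2 entries and ratios — u1: 6/2 = 3; x_1: 4/(1/3) = 12.
Smallest ratio is 3 in the row of u1, so u1 leaves.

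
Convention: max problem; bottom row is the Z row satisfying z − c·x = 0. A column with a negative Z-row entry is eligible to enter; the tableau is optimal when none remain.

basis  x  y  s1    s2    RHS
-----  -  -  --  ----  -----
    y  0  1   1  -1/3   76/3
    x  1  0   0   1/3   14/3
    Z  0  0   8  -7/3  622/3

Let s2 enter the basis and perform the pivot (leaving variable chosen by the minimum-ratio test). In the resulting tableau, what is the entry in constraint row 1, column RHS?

Ratio test on column s2 — row 1: entry -1/3 ≤ 0; row 2: (14/3)/(1/3) = 14. Minimum is 14 at row 2 (x leaves); pivot element 1/3.
Divide row 2 by 1/3; eliminate column s2 from the other rows.
Row 1 update in column RHS: 76/3 − (-1/3)·14 = 30.

30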